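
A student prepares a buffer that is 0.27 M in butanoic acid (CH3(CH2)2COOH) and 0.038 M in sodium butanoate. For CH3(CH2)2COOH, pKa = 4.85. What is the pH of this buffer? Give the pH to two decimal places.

pH = 4.00

pH = pKa + log([A⁻]/[HA]) = 4.85 + log(0.038/0.27)
pH = 4.85 + (-0.852) = 4.00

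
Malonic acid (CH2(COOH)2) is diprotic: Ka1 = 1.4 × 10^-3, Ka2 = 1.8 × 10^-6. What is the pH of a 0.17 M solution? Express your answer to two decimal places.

Ka1 ≫ Ka2, so treat the first dissociation as the only significant source of H+.
Ka1 = x²/(0.17 − x) = 1.4 × 10^-3
Solving the quadratic: x = (−Ka1 + √(Ka1² + 4·Ka1·C₀))/2 = 1.47 × 10^-2 M
pH = −log(1.47 × 10^-2) = 1.83

pH = 1.83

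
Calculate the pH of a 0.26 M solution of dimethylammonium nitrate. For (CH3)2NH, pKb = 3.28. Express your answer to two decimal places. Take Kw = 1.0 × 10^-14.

(CH3)2NH2+ is the conjugate acid of the weak base (CH3)2NH.
Kb = 10^(−3.28) = 5.25 × 10^-4
Ka = Kw/Kb = 1.0×10^-14 / 5.25 × 10^-4 = 1.90 × 10^-11
Let x = [H+] at equilibrium. Ka = x²/(0.26 − x).
Neglecting x in the denominator: x = √(1.90 × 10^-11 × 0.26) = 2.22 × 10^-6 M
pH = −log(2.22 × 10^-6) = 5.65

pH = 5.65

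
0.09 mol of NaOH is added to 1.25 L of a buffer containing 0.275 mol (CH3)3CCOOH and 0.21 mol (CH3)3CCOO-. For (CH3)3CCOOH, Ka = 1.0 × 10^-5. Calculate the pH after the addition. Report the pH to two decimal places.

After neutralization: n((CH3)3CCOOH) = 0.185 mol, n((CH3)3CCOO-) = 0.3 mol.
pKa = −log(1.0 × 10^-5) = 5.000
pH = pKa + log([A⁻]/[HA]) = 5.000 + log(0.3/0.185) = 5.000 +0.210

pH = 5.21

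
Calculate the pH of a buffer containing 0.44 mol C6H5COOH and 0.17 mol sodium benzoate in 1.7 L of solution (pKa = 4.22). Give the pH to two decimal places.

pH = 3.81

Henderson–Hasselbalch: pH = pKa + log([C6H5COO-]/[C6H5COOH]) = 4.22 + log(0.17/0.44)
pH = 4.22 + (-0.413) = 3.81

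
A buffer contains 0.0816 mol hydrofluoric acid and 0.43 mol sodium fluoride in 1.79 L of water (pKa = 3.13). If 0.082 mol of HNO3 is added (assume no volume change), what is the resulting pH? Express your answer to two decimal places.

After neutralization: n(HF) = 0.164 mol, n(F-) = 0.348 mol.
pH = pKa + log([A⁻]/[HA]) = 3.13 + log(0.348/0.164) = 3.13 +0.327

pH = 3.46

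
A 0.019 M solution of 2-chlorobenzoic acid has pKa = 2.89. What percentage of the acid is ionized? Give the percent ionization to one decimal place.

22.9%

ClC6H4COOH ⇌ ClC6H4COO- + H+; let x = [H+] at equilibrium.
Ka = 10^(−2.89) = 1.29 × 10^-3
Ka = x²/(C₀ − x); solving the quadratic gives x = 4.35 × 10^-3 M.
% ionization = x/C₀ × 100% = 4.35 × 10^-3/0.019 × 100% = 22.9%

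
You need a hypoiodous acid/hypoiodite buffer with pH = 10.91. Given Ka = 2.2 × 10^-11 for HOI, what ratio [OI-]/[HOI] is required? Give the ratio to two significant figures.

pKa = -log(2.2 × 10^-11) = 10.658
pH = pKa + log(r) ⇒ log(r) = 10.91 − 10.658 = +0.252
r = [OI-]/[HOI] = 10^(+0.252) = 1.79

ratio = 1.8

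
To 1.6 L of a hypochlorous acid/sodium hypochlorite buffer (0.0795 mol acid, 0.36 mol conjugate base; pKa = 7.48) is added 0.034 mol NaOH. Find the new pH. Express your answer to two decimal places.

OH- converts HOCl to OCl-: HOCl → 0.0455 mol, OCl- → 0.394 mol.
pH = pKa + log(n_OCl-/n_HOCl) = 7.48 + log(0.394/0.0455) = 7.48 + (+0.937)

pH = 8.42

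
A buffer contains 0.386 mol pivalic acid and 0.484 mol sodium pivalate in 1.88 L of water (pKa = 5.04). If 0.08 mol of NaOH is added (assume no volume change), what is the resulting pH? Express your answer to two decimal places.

pH = 5.31

After neutralization: n((CH3)3CCOOH) = 0.306 mol, n((CH3)3CCOO-) = 0.564 mol.
pH = pKa + log(n_(CH3)3CCOO-/n_(CH3)3CCOOH) = 5.04 + log(0.564/0.306) = 5.04 + (+0.266)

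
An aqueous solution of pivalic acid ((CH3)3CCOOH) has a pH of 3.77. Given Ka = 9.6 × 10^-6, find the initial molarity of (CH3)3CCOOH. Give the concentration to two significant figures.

[H+] = 10^(-3.77) = 1.70 × 10^-4 M = x
Ka = x²/(C₀ − x) ⇒ C₀ = x + x²/Ka
C₀ = 1.70 × 10^-4 + (1.70 × 10^-4)²/(9.6 × 10^-6) = 3.18 × 10^-3 M

C₀ = 3.2 × 10^-3 M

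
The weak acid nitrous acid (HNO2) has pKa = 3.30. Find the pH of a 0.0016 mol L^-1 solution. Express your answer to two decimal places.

HNO2 ⇌ NO2- + H+
Ka = 10^(−3.30) = 5.01 × 10^-4
From the ICE table, Ka = [H+]²/(0.0016 − [H+]) = 5.01 × 10^-4.
[H+] is not negligible relative to C₀; solve [H+]² + 0.000501·[H+] − 8.02e-07 = 0.
[H+] = [−0.000501 + √(0.000501² + 3.21e-06)]/2 = 6.79 × 10^-4 M
pH = −log(6.79 × 10^-4) = 3.17

pH = 3.17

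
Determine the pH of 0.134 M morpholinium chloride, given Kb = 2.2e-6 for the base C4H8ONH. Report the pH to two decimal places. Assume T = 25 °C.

pH = 4.61

C4H8ONH2+ is the conjugate acid of the weak base C4H8ONH.
Ka = Kw/Kb = 1.0×10^-14 / 2.2 × 10^-6 = 4.55 × 10^-9
Ka = [H+]²/(0.134 − [H+]) = 4.55 × 10^-9
Assume [H+] ≪ 0.134: [H+] ≈ √(4.55 × 10^-9 × 0.134) = 2.47 × 10^-5 M
([H+]/C₀ = 0.018% < 5%, so the approximation holds.)
pH = −log(2.47 × 10^-5) = 4.61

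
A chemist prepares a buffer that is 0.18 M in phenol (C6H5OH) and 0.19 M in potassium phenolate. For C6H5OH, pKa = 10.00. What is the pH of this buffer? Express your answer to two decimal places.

Using pH = pKa + log([base]/[acid]) with [base]/[acid] = 0.19/0.18:
pH = 10.00 + (+0.023) = 10.02

pH = 10.02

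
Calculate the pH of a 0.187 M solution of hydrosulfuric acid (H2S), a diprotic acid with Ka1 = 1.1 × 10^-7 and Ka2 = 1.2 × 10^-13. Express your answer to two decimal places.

Since Ka1 ≫ Ka2, the first ionization dominates [H+].
Ka1 = x²/(0.187 − x) = 1.1 × 10^-7
x ≈ √(1.1 × 10^-7 × 0.187) = 1.43 × 10^-4 M
pH = −log(1.43 × 10^-4) = 3.84

pH = 3.84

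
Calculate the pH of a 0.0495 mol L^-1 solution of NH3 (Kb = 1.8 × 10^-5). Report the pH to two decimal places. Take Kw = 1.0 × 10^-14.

NH3 + H2O ⇌ NH4+ + OH-
From the ICE table, Kb = x²/(0.0495 − x) = 1.8 × 10^-5.
Neglecting x in the denominator: x = √(1.8 × 10^-5 × 0.0495) = 9.44 × 10^-4 M
pOH = −log(9.44 × 10^-4) = 3.03; pH = 14.00 − 3.03 = 10.97

pH = 10.97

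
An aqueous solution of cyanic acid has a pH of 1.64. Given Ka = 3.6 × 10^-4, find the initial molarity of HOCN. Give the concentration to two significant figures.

[H+] = 10^(-1.64) = 2.29 × 10^-2 M = x
Ka = x²/(C₀ − x) ⇒ C₀ = x + x²/Ka
C₀ = 2.29 × 10^-2 + (2.29 × 10^-2)²/(3.6 × 10^-4) = 1.48 M

C₀ = 1.5 M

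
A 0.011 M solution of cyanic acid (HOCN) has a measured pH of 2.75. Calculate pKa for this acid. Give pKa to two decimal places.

[H+] = 10^(-2.75) = 1.78 × 10^-3 M
At equilibrium [HA] = 0.011 − 1.78 × 10^-3 = 9.22 × 10^-3 M
Ka = [H+][A-]/[HA] = (1.78 × 10^-3)² / 9.22 × 10^-3 = 3.44 × 10^-4
pKa = -log(3.44 × 10^-4) = 3.46

pKa = 3.46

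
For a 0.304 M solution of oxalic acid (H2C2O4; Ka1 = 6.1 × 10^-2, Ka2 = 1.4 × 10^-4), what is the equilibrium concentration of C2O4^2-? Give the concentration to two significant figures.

1.4 × 10^-4 M

First ionization gives [H+] ≈ [HC2O4-] = 1.09 × 10^-1 M.
Second step: Ka2 = [H+][C2O4^2-]/[HC2O4-] ≈ [C2O4^2-] (since [H+] ≈ [HC2O4-]).
So [C2O4^2-] ≈ Ka2.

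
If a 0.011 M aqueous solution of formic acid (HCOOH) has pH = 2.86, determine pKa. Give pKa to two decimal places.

[H+] = 10^(-2.86) = 1.38 × 10^-3 M
At equilibrium [HA] = 0.011 − 1.38 × 10^-3 = 9.62 × 10^-3 M
Ka = [H+][A-]/[HA] = (1.38 × 10^-3)² / 9.62 × 10^-3 = 1.98 × 10^-4
pKa = -log(1.98 × 10^-4) = 3.70

pKa = 3.70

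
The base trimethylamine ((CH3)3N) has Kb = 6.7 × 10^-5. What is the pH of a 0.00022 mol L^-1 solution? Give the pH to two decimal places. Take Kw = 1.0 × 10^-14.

pH = 9.97

(CH3)3N + H2O ⇌ (CH3)3NH+ + OH-
From the ICE table, Kb = [OH-]²/(0.00022 − [OH-]) = 6.7 × 10^-5.
Here C₀/Kb ≈ 3.28, so the small-[OH-] approximation fails. Use the quadratic:
[OH-] = (−Kb + √(Kb² + 4·Kb·C₀))/2 = 9.24 × 10^-5 M
pOH = 4.03, so pH = 14.00 − pOH = 9.97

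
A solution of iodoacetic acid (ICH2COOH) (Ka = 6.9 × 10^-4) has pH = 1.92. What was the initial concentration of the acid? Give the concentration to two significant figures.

C₀ = 2.2 × 10^-1 M

[H+] = 10^(-1.92) = 1.20 × 10^-2 M = x
Ka = x²/(C₀ − x) ⇒ C₀ = x + x²/Ka
C₀ = 1.20 × 10^-2 + (1.20 × 10^-2)²/(6.9 × 10^-4) = 2.21 × 10^-1 M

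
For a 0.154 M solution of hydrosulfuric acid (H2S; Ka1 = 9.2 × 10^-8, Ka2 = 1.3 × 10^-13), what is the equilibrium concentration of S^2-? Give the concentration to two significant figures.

First ionization gives [H+] ≈ [HS-] = 1.19 × 10^-4 M.
Second step: Ka2 = [H+][S^2-]/[HS-] ≈ [S^2-] (since [H+] ≈ [HS-]).
So [S^2-] ≈ Ka2.

1.3 × 10^-13 M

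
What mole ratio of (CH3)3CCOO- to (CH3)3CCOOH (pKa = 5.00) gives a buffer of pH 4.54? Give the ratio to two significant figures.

pH = pKa + log(r) ⇒ log(r) = 4.54 − 5.00 = -0.46
r = [(CH3)3CCOO-]/[(CH3)3CCOOH] = 10^(-0.46) = 0.347

ratio = 0.35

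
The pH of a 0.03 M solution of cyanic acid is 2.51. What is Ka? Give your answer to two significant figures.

Ka = 3.5 × 10^-4

[H+] = 10^(-2.51) = 3.09 × 10^-3 M
At equilibrium [HA] = 0.03 − 3.09 × 10^-3 = 2.69 × 10^-2 M
Ka = [H+][A-]/[HA] = (3.09 × 10^-3)² / 2.69 × 10^-2 = 3.5 × 10^-4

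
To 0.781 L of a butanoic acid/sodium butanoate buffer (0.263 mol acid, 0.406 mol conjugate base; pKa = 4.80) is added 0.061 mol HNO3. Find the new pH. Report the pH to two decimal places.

pH = 4.83

Added H+ converts CH3(CH2)2COO- to CH3(CH2)2COOH: CH3(CH2)2COOH → 0.324 mol, CH3(CH2)2COO- → 0.345 mol.
pH = pKa + log([A⁻]/[HA]) = 4.80 + log(0.345/0.324) = 4.80 +0.027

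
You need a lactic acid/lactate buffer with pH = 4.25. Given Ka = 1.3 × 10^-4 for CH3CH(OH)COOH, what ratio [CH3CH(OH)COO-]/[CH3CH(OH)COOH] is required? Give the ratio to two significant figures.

pKa = -log(1.3 × 10^-4) = 3.886
pH = pKa + log(r) ⇒ log(r) = 4.25 − 3.886 = +0.364
r = [CH3CH(OH)COO-]/[CH3CH(OH)COOH] = 10^(+0.364) = 2.31

ratio = 2.3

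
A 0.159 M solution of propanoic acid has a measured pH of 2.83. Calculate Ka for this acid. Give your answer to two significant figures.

Ka = 1.4 × 10^-5

[H+] = 10^(-2.83) = 1.48 × 10^-3 M
At equilibrium [HA] = 0.159 − 1.48 × 10^-3 = 1.58 × 10^-1 M
Ka = [H+][A-]/[HA] = (1.48 × 10^-3)² / 1.58 × 10^-1 = 1.4 × 10^-5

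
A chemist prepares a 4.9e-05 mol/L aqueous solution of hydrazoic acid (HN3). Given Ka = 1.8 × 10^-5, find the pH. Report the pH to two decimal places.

HN3 ⇌ N3- + H+
From the ICE table, Ka = [H+]²/(4.9e-05 − [H+]) = 1.8 × 10^-5.
The 5% rule fails; solving [H+]² + Ka·[H+] − Ka·C₀ = 0 exactly:
[H+] = [−1.8e-05 + √(1.8e-05² + 3.53e-09)]/2 = 2.20 × 10^-5 M
pH = −log(2.20 × 10^-5) = 4.66

pH = 4.66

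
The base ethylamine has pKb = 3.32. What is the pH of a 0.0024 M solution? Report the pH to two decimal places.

pH = 10.93

C2H5NH2 + H2O ⇌ C2H5NH3+ + OH-
Kb = 10^(−3.32) = 4.79 × 10^-4
Kb = [OH-]²/(0.0024 − [OH-]) = 4.79 × 10^-4
Here C₀/Kb ≈ 5.01, so the small-[OH-] approximation fails. Use the quadratic:
[OH-] = (−Kb + √(Kb² + 4·Kb·C₀))/2 = 8.59 × 10^-4 M
pOH = 3.07, so pH = 14.00 − pOH = 10.93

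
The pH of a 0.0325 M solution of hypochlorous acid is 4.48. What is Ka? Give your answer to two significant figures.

Ka = 3.4 × 10^-8

[H+] = 10^(-4.48) = 3.31 × 10^-5 M
At equilibrium [HA] = 0.0325 − 3.31 × 10^-5 = 3.25 × 10^-2 M
Ka = [H+][A-]/[HA] = (3.31 × 10^-5)² / 3.25 × 10^-2 = 3.4 × 10^-8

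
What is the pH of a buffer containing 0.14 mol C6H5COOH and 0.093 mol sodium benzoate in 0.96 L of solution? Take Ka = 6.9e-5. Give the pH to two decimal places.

pKa = −log(6.9 × 10^-5) = 4.161
pH = pKa + log([A⁻]/[HA]) = 4.161 + log(0.093/0.14)
pH = 4.161 + (-0.178) = 3.98

pH = 3.98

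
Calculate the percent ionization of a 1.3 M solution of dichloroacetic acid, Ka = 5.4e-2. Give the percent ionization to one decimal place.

Cl2CHCOOH ⇌ Cl2CHCOO- + H+; let x = [H+] at equilibrium.
Ka = x²/(C₀ − x); solving the quadratic gives x = 2.39 × 10^-1 M.
% ionization = x/C₀ × 100% = 2.39 × 10^-1/1.3 × 100% = 18.4%

18.4%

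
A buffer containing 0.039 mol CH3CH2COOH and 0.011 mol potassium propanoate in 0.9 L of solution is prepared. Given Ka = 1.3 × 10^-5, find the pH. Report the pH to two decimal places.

pH = 4.34

pKa = −log(1.3 × 10^-5) = 4.886
Henderson–Hasselbalch: pH = pKa + log([CH3CH2COO-]/[CH3CH2COOH]) = 4.886 + log(0.011/0.039)
pH = 4.886 + (-0.550) = 4.34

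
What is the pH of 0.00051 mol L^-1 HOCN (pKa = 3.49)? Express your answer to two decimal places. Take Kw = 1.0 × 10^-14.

HOCN ⇌ OCN- + H+
Ka = 10^(−3.49) = 3.24 × 10^-4
Ka = x²/(0.00051 − x) = 3.24 × 10^-4
x is not negligible relative to C₀; solve x² + 0.000324·x − 1.65e-07 = 0.
x = (−Ka + √(Ka² + 4·Ka·C₀))/2 = 2.76 × 10^-4 M
pH = −log(2.76 × 10^-4) = 3.56

pH = 3.56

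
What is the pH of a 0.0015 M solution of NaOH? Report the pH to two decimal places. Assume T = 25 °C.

NaOH is a strong base; [OH-] = 0.0015 M.
pOH = -log(0.0015) = 2.82
pH = 14.00 - 2.82 = 11.18

pH = 11.18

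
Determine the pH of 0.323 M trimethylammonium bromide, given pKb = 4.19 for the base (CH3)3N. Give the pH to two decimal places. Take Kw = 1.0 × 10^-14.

pH = 5.15

(CH3)3NH+ is the conjugate acid of the weak base (CH3)3N.
Kb = 10^(−4.19) = 6.46 × 10^-5
Ka = Kw/Kb = 1.0×10^-14 / 6.46 × 10^-5 = 1.55 × 10^-10
From the ICE table, Ka = x²/(0.323 − x) = 1.55 × 10^-10.
Neglecting x in the denominator: x = √(1.55 × 10^-10 × 0.323) = 7.08 × 10^-6 M
(x/C₀ = 0.0022% < 5%, so the approximation holds.)
pH = −log[H+] = −log(7.08 × 10^-6) = 5.15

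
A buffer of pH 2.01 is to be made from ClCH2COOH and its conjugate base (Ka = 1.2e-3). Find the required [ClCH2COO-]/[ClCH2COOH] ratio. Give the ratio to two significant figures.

pKa = -log(1.2 × 10^-3) = 2.921
pH = pKa + log(r) ⇒ log(r) = 2.01 − 2.921 = -0.911
r = [ClCH2COO-]/[ClCH2COOH] = 10^(-0.911) = 0.123

ratio = 0.12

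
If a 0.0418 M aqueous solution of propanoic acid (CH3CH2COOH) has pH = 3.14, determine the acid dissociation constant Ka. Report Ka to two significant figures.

Ka = 1.3 × 10^-5

[H+] = 10^(-3.14) = 7.24 × 10^-4 M
At equilibrium [HA] = 0.0418 − 7.24 × 10^-4 = 4.11 × 10^-2 M
Ka = [H+][A-]/[HA] = (7.24 × 10^-4)² / 4.11 × 10^-2 = 1.3 × 10^-5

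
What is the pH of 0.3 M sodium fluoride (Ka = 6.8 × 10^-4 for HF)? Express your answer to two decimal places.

F- is the conjugate base of the weak acid HF.
Kb = Kw/Ka = 1.0×10^-14 / 6.8 × 10^-4 = 1.47 × 10^-11
From the ICE table, Kb = x²/(0.3 − x) = 1.47 × 10^-11.
Neglecting x in the denominator: x = √(1.47 × 10^-11 × 0.3) = 2.10 × 10^-6 M
Check: 0.0007% ionized — well under 5%, approximation valid.
pOH = 5.68, so pH = 14.00 − pOH = 8.32

pH = 8.32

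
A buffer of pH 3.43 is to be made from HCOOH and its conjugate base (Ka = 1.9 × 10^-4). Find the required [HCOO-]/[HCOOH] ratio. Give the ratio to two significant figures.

pKa = -log(1.9 × 10^-4) = 3.721
pH = pKa + log(r) ⇒ log(r) = 3.43 − 3.721 = -0.291
r = [HCOO-]/[HCOOH] = 10^(-0.291) = 0.512

ratio = 0.51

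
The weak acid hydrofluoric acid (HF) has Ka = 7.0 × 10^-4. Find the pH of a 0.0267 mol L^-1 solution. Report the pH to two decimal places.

HF ⇌ F- + H+
From the ICE table, Ka = [H+]²/(0.0267 − [H+]) = 7.0 × 10^-4.
Here C₀/Ka ≈ 38.1, so the small-[H+] approximation fails. Use the quadratic:
[H+] = [−0.0007 + √(0.0007² + 7.48e-05)]/2 = 3.99 × 10^-3 M
pH = −log[H+] = −log(3.99 × 10^-3) = 2.40

pH = 2.40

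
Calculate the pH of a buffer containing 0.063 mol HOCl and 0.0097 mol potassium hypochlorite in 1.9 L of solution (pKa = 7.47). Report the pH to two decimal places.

pH = 6.66

Henderson–Hasselbalch: pH = pKa + log([OCl-]/[HOCl]) = 7.47 + log(0.0097/0.063)
pH = 7.47 + (-0.813) = 6.66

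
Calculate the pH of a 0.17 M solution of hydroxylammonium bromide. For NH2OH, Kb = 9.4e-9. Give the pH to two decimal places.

pH = 3.37

NH3OH+ is the conjugate acid of the weak base NH2OH.
Ka = Kw/Kb = 1.0×10^-14 / 9.4 × 10^-9 = 1.06 × 10^-6
From the ICE table, Ka = [H+]²/(0.17 − [H+]) = 1.06 × 10^-6.
Since Ka ≪ C₀, [H+] ≈ √(Ka·C₀) = 4.24 × 10^-4 M.
([H+]/C₀ = 0.25% < 5%, so the approximation holds.)
pH = −log(4.24 × 10^-4) = 3.37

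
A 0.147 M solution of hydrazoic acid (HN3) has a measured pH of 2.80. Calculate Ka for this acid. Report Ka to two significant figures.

[H+] = 10^(-2.80) = 1.58 × 10^-3 M
At equilibrium [HA] = 0.147 − 1.58 × 10^-3 = 1.45 × 10^-1 M
Ka = [H+][A-]/[HA] = (1.58 × 10^-3)² / 1.45 × 10^-1 = 1.7 × 10^-5

Ka = 1.7 × 10^-5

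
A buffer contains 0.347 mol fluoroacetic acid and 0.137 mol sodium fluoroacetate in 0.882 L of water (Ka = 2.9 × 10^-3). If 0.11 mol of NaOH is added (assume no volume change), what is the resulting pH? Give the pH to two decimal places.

pH = 2.56

After neutralization: n(FCH2COOH) = 0.237 mol, n(FCH2COO-) = 0.247 mol.
pKa = −log(2.9 × 10^-3) = 2.538
pH = pKa + log(n_FCH2COO-/n_FCH2COOH) = 2.538 + log(0.247/0.237) = 2.538 + (+0.018)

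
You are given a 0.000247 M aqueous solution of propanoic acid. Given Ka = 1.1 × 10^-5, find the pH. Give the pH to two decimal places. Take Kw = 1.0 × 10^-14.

pH = 4.33

CH3CH2COOH ⇌ CH3CH2COO- + H+
Ka = [H+]²/(0.000247 − [H+]) = 1.1 × 10^-5
The 5% rule fails; solving [H+]² + Ka·[H+] − Ka·C₀ = 0 exactly:
[H+] = (−Ka + √(Ka² + 4·Ka·C₀))/2 = 4.69 × 10^-5 M
pH = −log(4.69 × 10^-5) = 4.33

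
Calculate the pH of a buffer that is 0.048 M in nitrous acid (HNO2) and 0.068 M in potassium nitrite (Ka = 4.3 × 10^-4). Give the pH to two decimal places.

pKa = −log(4.3 × 10^-4) = 3.367
Henderson–Hasselbalch: pH = pKa + log([NO2-]/[HNO2]) = 3.367 + log(0.068/0.048)
pH = 3.367 + (+0.151) = 3.52

pH = 3.52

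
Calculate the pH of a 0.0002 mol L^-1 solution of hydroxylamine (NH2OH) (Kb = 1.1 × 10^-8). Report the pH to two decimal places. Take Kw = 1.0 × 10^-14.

pH = 8.17

NH2OH + H2O ⇌ NH3OH+ + OH-
Kb = x²/(0.0002 − x) = 1.1 × 10^-8
Since Kb ≪ C₀, x ≈ √(Kb·C₀) = 1.48 × 10^-6 M.
pOH = 5.83, so pH = 14.00 − pOH = 8.17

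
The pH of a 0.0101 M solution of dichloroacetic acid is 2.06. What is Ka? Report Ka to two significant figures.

[H+] = 10^(-2.06) = 8.71 × 10^-3 M
At equilibrium [HA] = 0.0101 − 8.71 × 10^-3 = 1.39 × 10^-3 M
Ka = [H+][A-]/[HA] = (8.71 × 10^-3)² / 1.39 × 10^-3 = 5.5 × 10^-2

Ka = 5.5 × 10^-2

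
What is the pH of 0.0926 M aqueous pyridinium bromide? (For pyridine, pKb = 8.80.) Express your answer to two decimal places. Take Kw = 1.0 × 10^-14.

pH = 3.12

C5H5NH+ is the conjugate acid of the weak base C5H5N.
Kb = 10^(−8.80) = 1.58 × 10^-9
Ka = Kw/Kb = 1.0×10^-14 / 1.58 × 10^-9 = 6.33 × 10^-6
From the ICE table, Ka = x²/(0.0926 − x) = 6.33 × 10^-6.
Since Ka ≪ C₀, x ≈ √(Ka·C₀) = 7.66 × 10^-4 M.
Check: 0.83% ionized — well under 5%, approximation valid.
pH = −log(7.66 × 10^-4) = 3.12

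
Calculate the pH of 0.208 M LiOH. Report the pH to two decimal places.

pH = 13.32

LiOH is a strong base; [OH-] = 0.208 M.
pOH = -log(0.208) = 0.68
pH = 14.00 - 0.68 = 13.32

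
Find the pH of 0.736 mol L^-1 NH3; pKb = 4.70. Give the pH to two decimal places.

pH = 11.58

NH3 + H2O ⇌ NH4+ + OH-
Kb = 10^(−4.70) = 2.00 × 10^-5
Let x = [OH-] at equilibrium. Kb = x²/(0.736 − x).
Since Kb ≪ C₀, x ≈ √(Kb·C₀) = 3.84 × 10^-3 M.
Check: 0.52% ionized — well under 5%, approximation valid.
pOH = −log(3.84 × 10^-3) = 2.42; pH = 14.00 − 2.42 = 11.58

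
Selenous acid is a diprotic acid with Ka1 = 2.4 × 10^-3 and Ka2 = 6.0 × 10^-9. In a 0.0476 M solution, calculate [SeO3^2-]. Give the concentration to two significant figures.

6.0 × 10^-9 M

First ionization gives [H+] ≈ [HSeO3-] = 9.56 × 10^-3 M.
Second step: Ka2 = [H+][SeO3^2-]/[HSeO3-] ≈ [SeO3^2-] (since [H+] ≈ [HSeO3-]).
So [SeO3^2-] ≈ Ka2.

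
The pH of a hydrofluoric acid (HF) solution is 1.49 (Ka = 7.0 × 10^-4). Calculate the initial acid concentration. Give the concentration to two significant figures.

[H+] = 10^(-1.49) = 3.24 × 10^-2 M = x
Ka = x²/(C₀ − x) ⇒ C₀ = x + x²/Ka
C₀ = 3.24 × 10^-2 + (3.24 × 10^-2)²/(7.0 × 10^-4) = 1.53 M

C₀ = 1.5 M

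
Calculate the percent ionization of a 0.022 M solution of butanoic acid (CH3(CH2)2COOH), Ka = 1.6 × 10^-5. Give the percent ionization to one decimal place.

CH3(CH2)2COOH ⇌ CH3(CH2)2COO- + H+; let x = [H+] at equilibrium.
x ≈ √(Ka·C₀) = √(1.6 × 10^-5 × 0.022) = 5.93 × 10^-4 M
Fraction ionized = 5.93 × 10^-4 / 0.022 = 0.0270 → 2.7%

2.7%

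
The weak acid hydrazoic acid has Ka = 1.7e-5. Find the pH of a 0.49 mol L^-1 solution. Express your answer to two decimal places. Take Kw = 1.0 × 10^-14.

HN3 ⇌ N3- + H+
Ka = [H+]²/(0.49 − [H+]) = 1.7 × 10^-5
Assume [H+] ≪ 0.49: [H+] ≈ √(1.7 × 10^-5 × 0.49) = 2.89 × 10^-3 M
pH = −log[H+] = −log(2.89 × 10^-3) = 2.54

pH = 2.54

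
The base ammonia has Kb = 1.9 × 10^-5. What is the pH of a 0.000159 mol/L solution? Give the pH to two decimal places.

pH = 9.67

NH3 + H2O ⇌ NH4+ + OH-
From the ICE table, Kb = [OH-]²/(0.000159 − [OH-]) = 1.9 × 10^-5.
The 5% rule fails; solving [OH-]² + Kb·[OH-] − Kb·C₀ = 0 exactly:
[OH-] = (−Kb + √(Kb² + 4·Kb·C₀))/2 = 4.63 × 10^-5 M
pOH = −log(4.63 × 10^-5) = 4.33; pH = 14.00 − 4.33 = 9.67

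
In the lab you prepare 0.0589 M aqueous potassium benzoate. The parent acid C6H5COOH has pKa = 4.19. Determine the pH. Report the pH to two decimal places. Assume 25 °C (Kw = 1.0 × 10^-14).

C6H5COO- is the conjugate base of the weak acid C6H5COOH.
Ka = 10^(−4.19) = 6.46 × 10^-5
Kb = Kw/Ka = 1.0×10^-14 / 6.46 × 10^-5 = 1.55 × 10^-10
From the ICE table, Kb = [OH-]²/(0.0589 − [OH-]) = 1.55 × 10^-10.
Since Kb ≪ C₀, [OH-] ≈ √(Kb·C₀) = 3.02 × 10^-6 M.
pOH = 5.52, so pH = 14.00 − pOH = 8.48

pH = 8.48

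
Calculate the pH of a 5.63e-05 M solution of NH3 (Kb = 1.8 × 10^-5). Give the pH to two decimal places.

NH3 + H2O ⇌ NH4+ + OH-
Kb = [OH-]²/(5.63e-05 − [OH-]) = 1.8 × 10^-5
Here C₀/Kb ≈ 3.13, so the small-[OH-] approximation fails. Use the quadratic:
[OH-] = [−1.8e-05 + √(1.8e-05² + 4.05e-09)]/2 = 2.41 × 10^-5 M
pOH = −log(2.41 × 10^-5) = 4.62; pH = 14.00 − 4.62 = 9.38

pH = 9.38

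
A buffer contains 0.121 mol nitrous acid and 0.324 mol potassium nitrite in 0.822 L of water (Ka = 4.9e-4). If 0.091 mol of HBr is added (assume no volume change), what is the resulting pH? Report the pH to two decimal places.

pH = 3.35

After neutralization: n(HNO2) = 0.212 mol, n(NO2-) = 0.233 mol.
pKa = −log(4.9 × 10^-4) = 3.310
pH = pKa + log([A⁻]/[HA]) = 3.310 + log(0.233/0.212) = 3.310 +0.041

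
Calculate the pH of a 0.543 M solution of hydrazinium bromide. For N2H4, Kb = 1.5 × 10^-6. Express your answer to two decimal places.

pH = 4.22

N2H5+ is the conjugate acid of the weak base N2H4.
Ka = Kw/Kb = 1.0×10^-14 / 1.5 × 10^-6 = 6.67 × 10^-9
Let x = [H+] at equilibrium. Ka = x²/(0.543 − x).
Neglecting x in the denominator: x = √(6.67 × 10^-9 × 0.543) = 6.02 × 10^-5 M
pH = −log[H+] = −log(6.02 × 10^-5) = 4.22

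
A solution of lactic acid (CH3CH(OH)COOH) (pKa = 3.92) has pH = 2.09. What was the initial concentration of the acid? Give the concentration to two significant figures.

[H+] = 10^(-2.09) = 8.13 × 10^-3 M = x
Ka = 10^(−3.92) = 1.20 × 10^-4
Ka = x²/(C₀ − x) ⇒ C₀ = x + x²/Ka
C₀ = 8.13 × 10^-3 + (8.13 × 10^-3)²/(1.20 × 10^-4) = 5.59 × 10^-1 M

C₀ = 5.6 × 10^-1 M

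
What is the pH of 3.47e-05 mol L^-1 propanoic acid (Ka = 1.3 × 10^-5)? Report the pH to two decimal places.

pH = 4.80

CH3CH2COOH ⇌ CH3CH2COO- + H+
From the ICE table, Ka = x²/(3.47e-05 − x) = 1.3 × 10^-5.
The 5% rule fails; solving x² + Ka·x − Ka·C₀ = 0 exactly:
x = [−1.3e-05 + √(1.3e-05² + 1.8e-09)]/2 = 1.57 × 10^-5 M
pH = −log(1.57 × 10^-5) = 4.80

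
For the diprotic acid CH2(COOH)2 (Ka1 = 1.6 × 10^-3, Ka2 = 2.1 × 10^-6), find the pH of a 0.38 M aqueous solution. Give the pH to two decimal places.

Since Ka1 ≫ Ka2, the first ionization dominates [H+].
Ka1 = x²/(0.38 − x) = 1.6 × 10^-3
Solving the quadratic: x = (−Ka1 + √(Ka1² + 4·Ka1·C₀))/2 = 2.39 × 10^-2 M
pH = −log(2.39 × 10^-2) = 1.62

pH = 1.62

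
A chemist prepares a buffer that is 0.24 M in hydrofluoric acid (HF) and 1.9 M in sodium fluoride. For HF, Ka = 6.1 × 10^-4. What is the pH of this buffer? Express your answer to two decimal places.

pH = 4.11

pKa = −log(6.1 × 10^-4) = 3.215
Using pH = pKa + log([base]/[acid]) with [base]/[acid] = 1.9/0.24:
pH = 3.215 + (+0.899) = 4.11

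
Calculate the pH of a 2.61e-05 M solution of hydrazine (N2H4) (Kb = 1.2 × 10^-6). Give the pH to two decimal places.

pH = 8.70

N2H4 + H2O ⇌ N2H5+ + OH-
From the ICE table, Kb = [OH-]²/(2.61e-05 − [OH-]) = 1.2 × 10^-6.
[OH-] is not negligible relative to C₀; solve [OH-]² + 1.2e-06·[OH-] − 3.13e-11 = 0.
[OH-] = (−Kb + √(Kb² + 4·Kb·C₀))/2 = 5.03 × 10^-6 M
pOH = 5.30, so pH = 14.00 − pOH = 8.70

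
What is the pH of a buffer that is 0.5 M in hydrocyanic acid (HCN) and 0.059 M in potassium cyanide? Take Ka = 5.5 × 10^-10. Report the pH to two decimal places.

pH = 8.33

pKa = −log(5.5 × 10^-10) = 9.260
Using pH = pKa + log([base]/[acid]) with [base]/[acid] = 0.059/0.5:
pH = 9.260 + (-0.928) = 8.33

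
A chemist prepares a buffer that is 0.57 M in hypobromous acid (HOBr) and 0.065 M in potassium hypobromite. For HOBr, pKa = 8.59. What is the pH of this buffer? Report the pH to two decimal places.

Henderson–Hasselbalch: pH = pKa + log([OBr-]/[HOBr]) = 8.59 + log(0.065/0.57)
pH = 8.59 + (-0.943) = 7.65

pH = 7.65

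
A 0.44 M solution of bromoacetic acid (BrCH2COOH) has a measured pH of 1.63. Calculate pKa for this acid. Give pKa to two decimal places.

pKa = 2.88

[H+] = 10^(-1.63) = 2.34 × 10^-2 M
At equilibrium [HA] = 0.44 − 2.34 × 10^-2 = 4.17 × 10^-1 M
Ka = [H+][A-]/[HA] = (2.34 × 10^-2)² / 4.17 × 10^-1 = 1.31 × 10^-3
pKa = -log(1.31 × 10^-3) = 2.88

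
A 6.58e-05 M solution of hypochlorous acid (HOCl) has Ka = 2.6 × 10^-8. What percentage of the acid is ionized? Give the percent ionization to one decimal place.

2.0%

HOCl ⇌ OCl- + H+; let x = [H+] at equilibrium.
x ≈ √(Ka·C₀) = √(2.6 × 10^-8 × 6.58e-05) = 1.31 × 10^-6 M
% ionization = x/C₀ × 100% = 1.31 × 10^-6/6.58e-05 × 100% = 2.0%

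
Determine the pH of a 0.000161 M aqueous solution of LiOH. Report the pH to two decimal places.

pH = 10.21

LiOH is a strong base; [OH-] = 0.000161 M.
pOH = -log(0.000161) = 3.79
pH = 14.00 - 3.79 = 10.21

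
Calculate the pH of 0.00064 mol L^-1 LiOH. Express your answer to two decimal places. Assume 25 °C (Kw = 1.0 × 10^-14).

pH = 10.81

LiOH is a strong base; [OH-] = 0.00064 M.
pOH = -log(0.00064) = 3.19
pH = 14.00 - 3.19 = 10.81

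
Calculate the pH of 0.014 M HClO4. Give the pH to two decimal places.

pH = 1.85

HClO4 is a strong acid and dissociates completely, so [H+] = 0.014 M.
pH = -log(0.014) = 1.85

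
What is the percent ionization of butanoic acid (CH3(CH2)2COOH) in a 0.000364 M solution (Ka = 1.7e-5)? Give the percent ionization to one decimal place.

CH3(CH2)2COOH ⇌ CH3(CH2)2COO- + H+; let x = [H+] at equilibrium.
Solve x² + 1.7e-05x − 6.19e-09 = 0 → x = 7.06 × 10^-5 M
Fraction ionized = 7.06 × 10^-5 / 0.000364 = 0.1940 → 19.4%

19.4%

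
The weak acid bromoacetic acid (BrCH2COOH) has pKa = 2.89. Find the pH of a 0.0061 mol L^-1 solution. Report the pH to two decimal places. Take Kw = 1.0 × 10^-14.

BrCH2COOH ⇌ BrCH2COO- + H+
Ka = 10^(−2.89) = 1.29 × 10^-3
From the ICE table, Ka = [H+]²/(0.0061 − [H+]) = 1.29 × 10^-3.
The 5% rule fails; solving [H+]² + Ka·[H+] − Ka·C₀ = 0 exactly:
[H+] = (−Ka + √(Ka² + 4·Ka·C₀))/2 = 2.23 × 10^-3 M
pH = −log(2.23 × 10^-3) = 2.65

pH = 2.65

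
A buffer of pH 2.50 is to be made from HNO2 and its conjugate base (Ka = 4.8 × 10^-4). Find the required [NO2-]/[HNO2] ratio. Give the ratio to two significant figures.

ratio = 0.15

pKa = -log(4.8 × 10^-4) = 3.319
pH = pKa + log(r) ⇒ log(r) = 2.50 − 3.319 = -0.819
r = [NO2-]/[HNO2] = 10^(-0.819) = 0.152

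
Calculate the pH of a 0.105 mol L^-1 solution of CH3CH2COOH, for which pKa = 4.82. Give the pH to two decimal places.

CH3CH2COOH ⇌ CH3CH2COO- + H+
Ka = 10^(−4.82) = 1.51 × 10^-5
From the ICE table, Ka = x²/(0.105 − x) = 1.51 × 10^-5.
Neglecting x in the denominator: x = √(1.51 × 10^-5 × 0.105) = 1.26 × 10^-3 M
pH = −log[H+] = −log(1.26 × 10^-3) = 2.90

pH = 2.90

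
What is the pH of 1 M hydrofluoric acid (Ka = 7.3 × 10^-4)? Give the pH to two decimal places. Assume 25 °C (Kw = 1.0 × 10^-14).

HF ⇌ F- + H+
Let x = [H+] at equilibrium. Ka = x²/(1 − x).
Assume x ≪ 1: x ≈ √(7.3 × 10^-4 × 1) = 2.70 × 10^-2 M
pH = −log(2.70 × 10^-2) = 1.57

pH = 1.57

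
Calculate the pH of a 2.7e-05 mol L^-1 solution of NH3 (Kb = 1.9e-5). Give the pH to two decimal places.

NH3 + H2O ⇌ NH4+ + OH-
Kb = x²/(2.7e-05 − x) = 1.9 × 10^-5
The 5% rule fails; solving x² + Kb·x − Kb·C₀ = 0 exactly:
x = [−1.9e-05 + √(1.9e-05² + 2.05e-09)]/2 = 1.51 × 10^-5 M
pOH = 4.82, so pH = 14.00 − pOH = 9.18

pH = 9.18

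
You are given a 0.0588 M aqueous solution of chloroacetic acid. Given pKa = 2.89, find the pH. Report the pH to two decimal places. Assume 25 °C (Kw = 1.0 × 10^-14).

pH = 2.09

ClCH2COOH ⇌ ClCH2COO- + H+
Ka = 10^(−2.89) = 1.29 × 10^-3
Ka = x²/(0.0588 − x) = 1.29 × 10^-3
The 5% rule fails; solving x² + Ka·x − Ka·C₀ = 0 exactly:
x = (−Ka + √(Ka² + 4·Ka·C₀))/2 = 8.09 × 10^-3 M
pH = −log[H+] = −log(8.09 × 10^-3) = 2.09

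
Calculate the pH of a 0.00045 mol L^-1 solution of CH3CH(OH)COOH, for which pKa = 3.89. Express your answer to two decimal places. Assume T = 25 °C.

CH3CH(OH)COOH ⇌ CH3CH(OH)COO- + H+
Ka = 10^(−3.89) = 1.29 × 10^-4
Ka = [H+]²/(0.00045 − [H+]) = 1.29 × 10^-4
Here C₀/Ka ≈ 3.49, so the small-[H+] approximation fails. Use the quadratic:
[H+] = (−Ka + √(Ka² + 4·Ka·C₀))/2 = 1.85 × 10^-4 M
pH = −log[H+] = −log(1.85 × 10^-4) = 3.73

pH = 3.73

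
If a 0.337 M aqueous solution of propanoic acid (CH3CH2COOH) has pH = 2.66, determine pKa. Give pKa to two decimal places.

[H+] = 10^(-2.66) = 2.19 × 10^-3 M
At equilibrium [HA] = 0.337 − 2.19 × 10^-3 = 3.35 × 10^-1 M
Ka = [H+][A-]/[HA] = (2.19 × 10^-3)² / 3.35 × 10^-1 = 1.43 × 10^-5
pKa = -log(1.43 × 10^-5) = 4.84

pKa = 4.84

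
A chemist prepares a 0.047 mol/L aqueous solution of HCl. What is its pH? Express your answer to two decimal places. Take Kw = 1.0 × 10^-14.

pH = 1.33

HCl is a strong acid and dissociates completely, so [H+] = 0.047 M.
pH = -log(0.047) = 1.33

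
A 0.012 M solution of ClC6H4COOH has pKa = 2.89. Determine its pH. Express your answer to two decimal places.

pH = 2.48

ClC6H4COOH ⇌ ClC6H4COO- + H+
Ka = 10^(−2.89) = 1.29 × 10^-3
From the ICE table, Ka = x²/(0.012 − x) = 1.29 × 10^-3.
x is not negligible relative to C₀; solve x² + 0.00129·x − 1.55e-05 = 0.
x = [−0.00129 + √(0.00129² + 6.19e-05)]/2 = 3.34 × 10^-3 M
pH = −log[H+] = −log(3.34 × 10^-3) = 2.48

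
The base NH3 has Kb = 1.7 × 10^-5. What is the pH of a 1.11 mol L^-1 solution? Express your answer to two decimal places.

pH = 11.64

NH3 + H2O ⇌ NH4+ + OH-
From the ICE table, Kb = x²/(1.11 − x) = 1.7 × 10^-5.
Assume x ≪ 1.11: x ≈ √(1.7 × 10^-5 × 1.11) = 4.34 × 10^-3 M
pOH = −log(4.34 × 10^-3) = 2.36; pH = 14.00 − 2.36 = 11.64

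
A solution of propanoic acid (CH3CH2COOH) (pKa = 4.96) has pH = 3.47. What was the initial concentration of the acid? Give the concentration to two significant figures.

C₀ = 1.1 × 10^-2 M

[H+] = 10^(-3.47) = 3.39 × 10^-4 M = x
Ka = 10^(−4.96) = 1.10 × 10^-5
Ka = x²/(C₀ − x) ⇒ C₀ = x + x²/Ka
C₀ = 3.39 × 10^-4 + (3.39 × 10^-4)²/(1.10 × 10^-5) = 1.08 × 10^-2 M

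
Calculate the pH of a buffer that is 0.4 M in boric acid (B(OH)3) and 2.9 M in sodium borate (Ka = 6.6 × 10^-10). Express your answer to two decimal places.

pKa = −log(6.6 × 10^-10) = 9.180
Using pH = pKa + log([base]/[acid]) with [base]/[acid] = 2.9/0.4:
pH = 9.180 + (+0.860) = 10.04

pH = 10.04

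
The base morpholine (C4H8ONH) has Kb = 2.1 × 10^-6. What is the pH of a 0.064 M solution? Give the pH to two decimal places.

pH = 10.56

C4H8ONH + H2O ⇌ C4H8ONH2+ + OH-
From the ICE table, Kb = [OH-]²/(0.064 − [OH-]) = 2.1 × 10^-6.
Neglecting [OH-] in the denominator: [OH-] = √(2.1 × 10^-6 × 0.064) = 3.67 × 10^-4 M
([OH-]/C₀ = 0.57% < 5%, so the approximation holds.)
pOH = 3.44, so pH = 14.00 − pOH = 10.56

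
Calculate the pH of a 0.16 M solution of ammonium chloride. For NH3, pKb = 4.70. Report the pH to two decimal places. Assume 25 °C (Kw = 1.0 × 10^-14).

pH = 5.05

NH4+ is the conjugate acid of the weak base NH3.
Kb = 10^(−4.70) = 2.00 × 10^-5
Ka = Kw/Kb = 1.0×10^-14 / 2.00 × 10^-5 = 5.00 × 10^-10
From the ICE table, Ka = x²/(0.16 − x) = 5.00 × 10^-10.
Neglecting x in the denominator: x = √(5.00 × 10^-10 × 0.16) = 8.94 × 10^-6 M
(x/C₀ = 0.0056% < 5%, so the approximation holds.)
pH = −log(8.94 × 10^-6) = 5.05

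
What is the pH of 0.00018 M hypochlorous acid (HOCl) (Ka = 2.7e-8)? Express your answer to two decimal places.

pH = 5.66

HOCl ⇌ OCl- + H+
From the ICE table, Ka = x²/(0.00018 − x) = 2.7 × 10^-8.
Neglecting x in the denominator: x = √(2.7 × 10^-8 × 0.00018) = 2.20 × 10^-6 M
Check: 1.2% ionized — well under 5%, approximation valid.
pH = −log[H+] = −log(2.20 × 10^-6) = 5.66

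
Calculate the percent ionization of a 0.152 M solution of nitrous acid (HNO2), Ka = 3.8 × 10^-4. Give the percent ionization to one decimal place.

HNO2 ⇌ NO2- + H+; let x = [H+] at equilibrium.
Solve x² + 0.00038x − 5.78e-05 = 0 → x = 7.41 × 10^-3 M
% ionization = x/C₀ × 100% = 7.41 × 10^-3/0.152 × 100% = 4.9%

4.9%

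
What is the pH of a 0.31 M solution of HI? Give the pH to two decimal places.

HI is a strong acid and dissociates completely, so [H+] = 0.31 M.
pH = -log(0.31) = 0.51

pH = 0.51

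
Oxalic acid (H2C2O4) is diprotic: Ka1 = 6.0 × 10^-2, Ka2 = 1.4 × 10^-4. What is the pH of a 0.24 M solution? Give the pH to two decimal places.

pH = 1.03

Ka1 ≫ Ka2, so treat the first dissociation as the only significant source of H+.
Ka1 = x²/(0.24 − x) = 6.0 × 10^-2
Solving the quadratic: x = (−Ka1 + √(Ka1² + 4·Ka1·C₀))/2 = 9.37 × 10^-2 M
pH = −log(9.37 × 10^-2) = 1.03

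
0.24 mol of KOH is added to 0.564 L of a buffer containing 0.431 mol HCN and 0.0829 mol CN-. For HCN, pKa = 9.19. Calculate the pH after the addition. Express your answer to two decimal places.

After neutralization: n(HCN) = 0.191 mol, n(CN-) = 0.323 mol.
pH = pKa + log([A⁻]/[HA]) = 9.19 + log(0.323/0.191) = 9.19 +0.228

pH = 9.42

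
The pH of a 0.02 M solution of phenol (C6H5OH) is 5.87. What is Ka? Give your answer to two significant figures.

Ka = 9.1 × 10^-11

[H+] = 10^(-5.87) = 1.35 × 10^-6 M
At equilibrium [HA] = 0.02 − 1.35 × 10^-6 = 2.00 × 10^-2 M
Ka = [H+][A-]/[HA] = (1.35 × 10^-6)² / 2.00 × 10^-2 = 9.1 × 10^-11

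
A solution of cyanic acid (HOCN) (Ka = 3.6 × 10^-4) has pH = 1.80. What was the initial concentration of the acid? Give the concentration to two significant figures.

[H+] = 10^(-1.80) = 1.58 × 10^-2 M = x
Ka = x²/(C₀ − x) ⇒ C₀ = x + x²/Ka
C₀ = 1.58 × 10^-2 + (1.58 × 10^-2)²/(3.6 × 10^-4) = 7.09 × 10^-1 M

C₀ = 7.1 × 10^-1 M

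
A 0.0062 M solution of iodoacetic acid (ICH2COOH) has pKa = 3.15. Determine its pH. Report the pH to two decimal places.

ICH2COOH ⇌ ICH2COO- + H+
Ka = 10^(−3.15) = 7.08 × 10^-4
Ka = [H+]²/(0.0062 − [H+]) = 7.08 × 10^-4
Here C₀/Ka ≈ 8.76, so the small-[H+] approximation fails. Use the quadratic:
[H+] = (−Ka + √(Ka² + 4·Ka·C₀))/2 = 1.77 × 10^-3 M
pH = −log[H+] = −log(1.77 × 10^-3) = 2.75

pH = 2.75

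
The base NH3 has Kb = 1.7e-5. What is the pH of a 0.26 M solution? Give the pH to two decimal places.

pH = 11.32

NH3 + H2O ⇌ NH4+ + OH-
Kb = x²/(0.26 − x) = 1.7 × 10^-5
Assume x ≪ 0.26: x ≈ √(1.7 × 10^-5 × 0.26) = 2.10 × 10^-3 M
Check: 0.81% ionized — well under 5%, approximation valid.
pOH = −log(2.10 × 10^-3) = 2.68; pH = 14.00 − 2.68 = 11.32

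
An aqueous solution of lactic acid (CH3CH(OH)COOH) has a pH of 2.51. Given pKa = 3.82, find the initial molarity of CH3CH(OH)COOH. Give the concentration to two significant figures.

[H+] = 10^(-2.51) = 3.09 × 10^-3 M = x
Ka = 10^(−3.82) = 1.51 × 10^-4
Ka = x²/(C₀ − x) ⇒ C₀ = x + x²/Ka
C₀ = 3.09 × 10^-3 + (3.09 × 10^-3)²/(1.51 × 10^-4) = 6.63 × 10^-2 M

C₀ = 6.6 × 10^-2 M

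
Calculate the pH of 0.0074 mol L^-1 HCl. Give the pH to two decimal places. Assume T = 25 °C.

pH = 2.13

HCl is a strong acid and dissociates completely, so [H+] = 0.0074 M.
pH = -log(0.0074) = 2.13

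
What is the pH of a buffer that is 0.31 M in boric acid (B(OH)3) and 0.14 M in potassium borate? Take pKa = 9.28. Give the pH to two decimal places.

pH = 8.93

pH = pKa + log([A⁻]/[HA]) = 9.28 + log(0.14/0.31)
pH = 9.28 + (-0.345) = 8.93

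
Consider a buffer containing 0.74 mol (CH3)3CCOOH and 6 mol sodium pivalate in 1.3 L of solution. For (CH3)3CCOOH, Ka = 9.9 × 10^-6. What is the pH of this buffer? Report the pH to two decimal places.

pH = 5.91

pKa = −log(9.9 × 10^-6) = 5.004
Using pH = pKa + log([base]/[acid]) with [base]/[acid] = 6/0.74:
pH = 5.004 + (+0.909) = 5.91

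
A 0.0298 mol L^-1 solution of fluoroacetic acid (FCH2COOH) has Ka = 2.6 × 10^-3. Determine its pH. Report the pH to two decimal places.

pH = 2.12

FCH2COOH ⇌ FCH2COO- + H+
From the ICE table, Ka = x²/(0.0298 − x) = 2.6 × 10^-3.
x is not negligible relative to C₀; solve x² + 0.0026·x − 7.75e-05 = 0.
x = (−Ka + √(Ka² + 4·Ka·C₀))/2 = 7.60 × 10^-3 M
pH = −log(7.60 × 10^-3) = 2.12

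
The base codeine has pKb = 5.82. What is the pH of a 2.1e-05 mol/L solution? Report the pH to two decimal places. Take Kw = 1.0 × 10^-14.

pH = 8.69

C18H21NO3 + H2O ⇌ C18H22NO3+ + OH-
Kb = 10^(−5.82) = 1.51 × 10^-6
Let x = [OH-] at equilibrium. Kb = x²/(2.1e-05 − x).
The 5% rule fails; solving x² + Kb·x − Kb·C₀ = 0 exactly:
x = [−1.51e-06 + √(1.51e-06² + 1.27e-10)]/2 = 4.93 × 10^-6 M
pOH = −log(4.93 × 10^-6) = 5.31; pH = 14.00 − 5.31 = 8.69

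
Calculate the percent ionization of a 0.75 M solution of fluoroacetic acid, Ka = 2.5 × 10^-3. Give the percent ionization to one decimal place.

5.6%

FCH2COOH ⇌ FCH2COO- + H+; let x = [H+] at equilibrium.
Ka = x²/(C₀ − x); solving the quadratic gives x = 4.21 × 10^-2 M.
Fraction ionized = 4.21 × 10^-2 / 0.75 = 0.0561 → 5.6%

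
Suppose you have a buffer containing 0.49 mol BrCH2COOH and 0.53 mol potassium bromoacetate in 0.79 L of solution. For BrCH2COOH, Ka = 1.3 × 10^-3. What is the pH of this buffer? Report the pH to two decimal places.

pKa = −log(1.3 × 10^-3) = 2.886
pH = pKa + log([A⁻]/[HA]) = 2.886 + log(0.53/0.49)
pH = 2.886 + (+0.034) = 2.92

pH = 2.92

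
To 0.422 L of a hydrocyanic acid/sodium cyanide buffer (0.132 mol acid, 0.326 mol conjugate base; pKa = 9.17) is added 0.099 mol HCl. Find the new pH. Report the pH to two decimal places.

Added H+ converts CN- to HCN: HCN → 0.231 mol, CN- → 0.227 mol.
pH = pKa + log([A⁻]/[HA]) = 9.17 + log(0.227/0.231) = 9.17 -0.008

pH = 9.16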